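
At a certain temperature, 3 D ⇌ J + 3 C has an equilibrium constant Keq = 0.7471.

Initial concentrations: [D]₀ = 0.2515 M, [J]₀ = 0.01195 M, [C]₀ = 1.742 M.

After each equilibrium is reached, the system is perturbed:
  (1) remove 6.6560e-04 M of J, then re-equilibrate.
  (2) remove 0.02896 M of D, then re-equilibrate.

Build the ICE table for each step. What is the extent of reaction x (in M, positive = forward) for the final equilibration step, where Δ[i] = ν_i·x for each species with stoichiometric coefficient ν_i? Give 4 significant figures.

Q₀ = 3.971 vs Keq = 0.7471 ⇒ Q>K, reverse
Step 1:
                    D           J           C
  I            0.2515     0.01195       1.742
  C           0.02633   -0.008777    -0.02633
  E            0.2778    0.003173       1.716
  solve Keq expr → x = -0.008777; check Q = 0.7471
Then remove 6.6560e-04 M of J.
Step 2:
                    D           J           C
  I            0.2778    0.002507       1.716
  C         -0.001785  5.9513e-04    0.001785
  E             0.276    0.003102       1.717
  solve Keq expr → x = 5.9513e-04; check Q = 0.7471
Then remove 0.02896 M of D.
Step 3:
                    D           J           C
  I            0.2471    0.003102       1.717
  C          0.002407 -8.0221e-04   -0.002407
  E            0.2495      0.0023       1.715
  solve Keq expr → x = -8.0221e-04; check Q = 0.7471

x = -8.0221e-04 M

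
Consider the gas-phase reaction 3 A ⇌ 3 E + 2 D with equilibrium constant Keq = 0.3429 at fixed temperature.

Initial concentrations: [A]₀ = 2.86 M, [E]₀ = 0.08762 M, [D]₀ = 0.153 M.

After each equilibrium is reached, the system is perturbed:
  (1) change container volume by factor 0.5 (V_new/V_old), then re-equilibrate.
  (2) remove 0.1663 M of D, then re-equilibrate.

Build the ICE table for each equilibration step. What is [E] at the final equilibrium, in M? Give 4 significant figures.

[E]_eq = 2.1 M

Q₀ = 6.7312e-07 vs Keq = 0.3429 ⇒ Q<K, forward
Step 1:
                  A         E         D
  Initial      2.86   0.08762     0.153
  Change     -1.162     1.162    0.7746
  Equil       1.698      1.25    0.9276
  solve Keq expr → x = 0.3873; check Q = 0.3429
Then change container volume by factor 0.5 (V_new/V_old).
Step 2:
                  A         E         D
  Initial     3.396     2.499     1.855
  Change     0.4708   -0.4708   -0.3139
  Equil       3.867     2.028     1.541
  solve Keq expr → x = -0.1569; check Q = 0.3429
Then remove 0.1663 M of D.
Step 3:
                  A         E         D
  Initial     3.867     2.028     1.375
  Change   -0.07158   0.07158   0.04772
  Equil       3.795       2.1     1.423
  solve Keq expr → x = 0.02386; check Q = 0.3429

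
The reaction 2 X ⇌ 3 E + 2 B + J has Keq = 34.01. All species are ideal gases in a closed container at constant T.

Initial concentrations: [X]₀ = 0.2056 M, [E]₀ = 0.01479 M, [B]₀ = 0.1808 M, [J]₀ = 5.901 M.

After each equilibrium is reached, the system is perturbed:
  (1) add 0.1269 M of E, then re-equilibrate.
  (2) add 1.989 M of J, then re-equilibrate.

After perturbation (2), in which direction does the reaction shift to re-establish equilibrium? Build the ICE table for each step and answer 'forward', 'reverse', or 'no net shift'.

Direction: reverse

Q₀ = 1.4763e-05 vs Keq = 34.01 ⇒ Q<K, forward
Step 1:
                    X           E           B           J
  Initial      0.2056     0.01479      0.1808       5.901
  Change      -0.1821      0.2731      0.1821     0.09104
  Equil       0.02353      0.2879      0.3629       5.992
  solve Keq expr → x = 0.09104; check Q = 34.01
Then add 0.1269 M of E.
Step 2:
                    X           E           B           J
  Initial     0.02353      0.4148      0.3629       5.992
  Change      0.01296    -0.01944    -0.01296   -0.006481
  Equil       0.03649      0.3954      0.3499       5.986
  solve Keq expr → x = -0.006481; check Q = 34.01
Then add 1.989 M of J.
Step 3:
                    X           E           B           J
  Initial     0.03649      0.3954      0.3499       7.975
  Change     0.004146   -0.006219   -0.004146   -0.002073
  Equil       0.04064      0.3891      0.3458       7.972
  solve Keq expr → x = -0.002073; check Q = 34.01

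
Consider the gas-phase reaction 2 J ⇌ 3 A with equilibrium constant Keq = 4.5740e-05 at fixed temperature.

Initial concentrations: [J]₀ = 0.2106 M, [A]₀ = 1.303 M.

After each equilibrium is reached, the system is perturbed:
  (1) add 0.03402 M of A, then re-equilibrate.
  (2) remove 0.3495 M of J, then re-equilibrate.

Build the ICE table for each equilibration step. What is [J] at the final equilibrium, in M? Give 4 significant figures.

Q₀ = 49.88 vs Keq = 4.5740e-05 ⇒ Q>K, reverse
Step 1:
                  J         A
  I          0.2106     1.303
  C           0.844    -1.266
  E           1.055   0.03705
  solve Keq expr → x = -0.422; check Q = 4.5740e-05
Then add 0.03402 M of A.
Step 2:
                  J         A
  I           1.055   0.07107
  C         0.02233   -0.0335
  E           1.077   0.03757
  solve Keq expr → x = -0.01117; check Q = 4.5740e-05
Then remove 0.3495 M of J.
Step 3:
                  J         A
  I          0.7274   0.03757
  C        0.005665 -0.008498
  E          0.7331   0.02908
  solve Keq expr → x = -0.002833; check Q = 4.5740e-05

[J]_eq = 0.7331 M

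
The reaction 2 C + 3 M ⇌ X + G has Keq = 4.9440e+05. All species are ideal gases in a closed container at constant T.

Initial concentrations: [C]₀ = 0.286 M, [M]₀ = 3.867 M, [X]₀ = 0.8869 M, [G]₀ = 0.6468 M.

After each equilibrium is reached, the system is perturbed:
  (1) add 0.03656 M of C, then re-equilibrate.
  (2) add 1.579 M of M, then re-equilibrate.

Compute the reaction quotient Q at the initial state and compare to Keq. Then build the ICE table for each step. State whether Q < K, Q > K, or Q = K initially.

Q₀ = 0.1213; Q < K (proceeds forward)

Q₀ = 0.1213 vs Keq = 4.9440e+05 ⇒ Q<K, forward
Step 1:
                    C           M           X           G
  I             0.286       3.867      0.8869      0.6468
  C           -0.2858     -0.4287      0.1429      0.1429
  E        2.0116e-04       3.438        1.03      0.7897
  solve Keq expr → x = 0.1429; check Q = 4.9440e+05
Then add 0.03656 M of C.
Step 2:
                    C           M           X           G
  I           0.03676       3.438        1.03      0.7897
  C          -0.03655    -0.05483     0.01828     0.01828
  E        2.1029e-04       3.383       1.048       0.808
  solve Keq expr → x = 0.01828; check Q = 4.9440e+05
Then add 1.579 M of M.
Step 3:
                    C           M           X           G
  I        2.1029e-04       4.962       1.048       0.808
  C       -9.1887e-05 -1.3783e-04  4.5944e-05  4.5944e-05
  E        1.1840e-04       4.962       1.048       0.808
  solve Keq expr → x = 4.5944e-05; check Q = 4.9440e+05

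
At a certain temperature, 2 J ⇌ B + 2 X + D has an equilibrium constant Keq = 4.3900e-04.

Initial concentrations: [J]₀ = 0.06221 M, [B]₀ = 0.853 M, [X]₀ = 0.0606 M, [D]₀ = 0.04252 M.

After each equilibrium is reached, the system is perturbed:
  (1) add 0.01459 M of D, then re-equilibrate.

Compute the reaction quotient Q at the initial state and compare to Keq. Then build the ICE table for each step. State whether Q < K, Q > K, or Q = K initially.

Q₀ = 0.03442; Q > K (proceeds reverse)

Q₀ = 0.03442 vs Keq = 4.3900e-04 ⇒ Q>K, reverse
Step 1:
                    J           B           X           D
  I           0.06221       0.853      0.0606     0.04252
  C           0.04368    -0.02184    -0.04368    -0.02184
  E            0.1059      0.8312     0.01692     0.02068
  solve Keq expr → x = -0.02184; check Q = 4.3900e-04
Then add 0.01459 M of D.
Step 2:
                    J           B           X           D
  I            0.1059      0.8312     0.01692     0.03527
  C          0.003237   -0.001619   -0.003237   -0.001619
  E            0.1091      0.8295     0.01368     0.03365
  solve Keq expr → x = -0.001619; check Q = 4.3900e-04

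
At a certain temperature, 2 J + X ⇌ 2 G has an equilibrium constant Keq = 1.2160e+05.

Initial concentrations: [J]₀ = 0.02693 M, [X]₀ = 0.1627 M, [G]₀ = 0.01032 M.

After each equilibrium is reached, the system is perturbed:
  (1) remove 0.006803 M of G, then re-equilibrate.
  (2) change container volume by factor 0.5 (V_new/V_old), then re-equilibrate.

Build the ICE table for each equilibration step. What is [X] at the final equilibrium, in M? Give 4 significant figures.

[X]_eq = 0.2986 M

Q₀ = 0.9026 vs Keq = 1.2160e+05 ⇒ Q<K, forward
Step 1:
                   J          X          G
  init       0.02693     0.1627    0.01032
  Δ         -0.02666   -0.01333    0.02666
  eq      2.7436e-04     0.1494    0.03698
  solve Keq expr → x = 0.01333; check Q = 1.2160e+05
Then remove 0.006803 M of G.
Step 2:
                   J          X          G
  init    2.7436e-04     0.1494    0.03017
  Δ       -5.0087e-05 -2.5044e-05 5.0087e-05
  eq      2.2427e-04     0.1493    0.03022
  solve Keq expr → x = 2.5044e-05; check Q = 1.2160e+05
Then change container volume by factor 0.5 (V_new/V_old).
Step 3:
                   J          X          G
  init    4.4854e-04     0.2987    0.06045
  Δ       -1.3065e-04 -6.5327e-05 1.3065e-04
  eq      3.1788e-04     0.2986    0.06058
  solve Keq expr → x = 6.5327e-05; check Q = 1.2160e+05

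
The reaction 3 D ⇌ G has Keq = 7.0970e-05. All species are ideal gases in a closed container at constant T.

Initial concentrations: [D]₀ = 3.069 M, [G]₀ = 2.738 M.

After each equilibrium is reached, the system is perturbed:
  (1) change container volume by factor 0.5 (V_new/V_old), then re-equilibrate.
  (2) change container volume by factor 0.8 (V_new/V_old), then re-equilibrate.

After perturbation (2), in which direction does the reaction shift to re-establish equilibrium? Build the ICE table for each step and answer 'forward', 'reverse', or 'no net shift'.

Q₀ = 0.09472 vs Keq = 7.0970e-05 ⇒ Q>K, reverse
Step 1:
                   D          G
  Initial      3.069      2.738
  Change       7.931     -2.644
  Equil           11    0.09445
  solve Keq expr → x = -2.644; check Q = 7.0970e-05
Then change container volume by factor 0.5 (V_new/V_old).
Step 2:
                   D          G
  Initial         22     0.1889
  Change      -1.317      0.439
  Equil        20.68     0.6279
  solve Keq expr → x = 0.439; check Q = 7.0970e-05
Then change container volume by factor 0.8 (V_new/V_old).
Step 3:
                   D          G
  Initial      25.85     0.7848
  Change     -0.9382     0.3127
  Equil        24.91      1.098
  solve Keq expr → x = 0.3127; check Q = 7.0970e-05

Direction: forward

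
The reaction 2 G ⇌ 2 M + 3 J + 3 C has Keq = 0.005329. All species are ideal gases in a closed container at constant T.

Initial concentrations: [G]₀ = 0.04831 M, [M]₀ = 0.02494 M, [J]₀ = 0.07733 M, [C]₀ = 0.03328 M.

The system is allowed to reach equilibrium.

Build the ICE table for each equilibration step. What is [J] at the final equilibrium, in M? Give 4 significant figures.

[J]_eq = 0.1471 M

Q₀ = 4.5427e-09 vs Keq = 0.005329 ⇒ Q<K, forward
Step 1:
                  G         M         J         C
  I         0.04831   0.02494   0.07733   0.03328
  C        -0.04649   0.04649   0.06973   0.06973
  E        0.001824   0.07143    0.1471     0.103
  solve Keq expr → x = 0.02324; check Q = 0.005329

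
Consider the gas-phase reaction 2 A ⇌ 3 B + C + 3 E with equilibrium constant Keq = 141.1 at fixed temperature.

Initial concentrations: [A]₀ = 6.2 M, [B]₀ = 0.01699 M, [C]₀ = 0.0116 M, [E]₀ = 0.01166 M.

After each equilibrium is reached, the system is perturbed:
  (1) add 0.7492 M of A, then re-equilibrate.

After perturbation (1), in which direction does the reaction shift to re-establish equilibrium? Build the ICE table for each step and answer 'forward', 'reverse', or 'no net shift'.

Q₀ = 2.3461e-15 vs Keq = 141.1 ⇒ Q<K, forward
Step 1:
                  A         B         C         E
  I             6.2   0.01699    0.0116   0.01166
  C          -2.319     3.478     1.159     3.478
  E           3.881     3.495     1.171      3.49
  solve Keq expr → x = 1.159; check Q = 141.1
Then add 0.7492 M of A.
Step 2:
                  A         B         C         E
  I            4.63     3.495     1.171      3.49
  C         -0.1046    0.1569   0.05229    0.1569
  E           4.526     3.652     1.223     3.647
  solve Keq expr → x = 0.05229; check Q = 141.1

Direction: forward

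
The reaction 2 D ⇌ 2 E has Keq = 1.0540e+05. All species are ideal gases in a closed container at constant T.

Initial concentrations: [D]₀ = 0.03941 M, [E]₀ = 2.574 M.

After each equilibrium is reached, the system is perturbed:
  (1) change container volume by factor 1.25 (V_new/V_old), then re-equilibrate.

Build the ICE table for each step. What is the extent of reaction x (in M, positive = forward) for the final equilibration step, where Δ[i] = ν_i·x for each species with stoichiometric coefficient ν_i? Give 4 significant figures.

x = 0 M

Q₀ = 4266 vs Keq = 1.0540e+05 ⇒ Q<K, forward
Step 1:
                    D           E
  Initial     0.03941       2.574
  Change     -0.03138     0.03138
  Equil      0.008025       2.605
  solve Keq expr → x = 0.01569; check Q = 1.0540e+05
Then change container volume by factor 1.25 (V_new/V_old).
Step 2:
                    D           E
  Initial     0.00642       2.084
  Change            0           0
  Equil       0.00642       2.084
  solve Keq expr → x = 0; check Q = 1.0540e+05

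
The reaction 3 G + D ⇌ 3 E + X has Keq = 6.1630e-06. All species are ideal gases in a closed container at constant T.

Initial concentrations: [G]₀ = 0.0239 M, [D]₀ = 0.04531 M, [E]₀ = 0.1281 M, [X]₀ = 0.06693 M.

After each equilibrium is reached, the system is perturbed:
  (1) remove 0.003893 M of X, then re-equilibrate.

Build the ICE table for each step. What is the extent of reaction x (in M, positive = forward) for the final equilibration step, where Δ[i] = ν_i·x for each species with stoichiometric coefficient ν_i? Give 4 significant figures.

Q₀ = 227.4 vs Keq = 6.1630e-06 ⇒ Q>K, reverse
Step 1:
                   G          D          E          X
  init        0.0239    0.04531     0.1281    0.06693
  Δ            0.124    0.04134     -0.124   -0.04134
  eq          0.1479    0.08665   0.004073    0.02559
  solve Keq expr → x = -0.04134; check Q = 6.1630e-06
Then remove 0.003893 M of X.
Step 2:
                   G          D          E          X
  init        0.1479    0.08665   0.004073    0.02169
  Δ       -2.1801e-04 -7.2671e-05 2.1801e-04 7.2671e-05
  eq          0.1477    0.08658   0.004291    0.02177
  solve Keq expr → x = 7.2671e-05; check Q = 6.1630e-06

x = 7.2671e-05 M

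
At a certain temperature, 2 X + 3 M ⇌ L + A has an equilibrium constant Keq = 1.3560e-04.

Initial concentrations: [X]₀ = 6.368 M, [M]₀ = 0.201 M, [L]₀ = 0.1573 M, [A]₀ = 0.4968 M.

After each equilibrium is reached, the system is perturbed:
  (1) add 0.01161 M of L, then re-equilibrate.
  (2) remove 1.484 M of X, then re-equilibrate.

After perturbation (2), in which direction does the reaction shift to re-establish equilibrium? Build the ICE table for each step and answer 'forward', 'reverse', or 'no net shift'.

Q₀ = 0.2373 vs Keq = 1.3560e-04 ⇒ Q>K, reverse
Step 1:
                   X          M          L          A
  Initial      6.368      0.201     0.1573     0.4968
  Change      0.3046     0.4569    -0.1523    -0.1523
  Equil        6.673     0.6579   0.004991     0.3445
  solve Keq expr → x = -0.1523; check Q = 1.3560e-04
Then add 0.01161 M of L.
Step 2:
                   X          M          L          A
  Initial      6.673     0.6579     0.0166     0.3445
  Change     0.02126    0.03188   -0.01063   -0.01063
  Equil        6.694     0.6898   0.005974     0.3339
  solve Keq expr → x = -0.01063; check Q = 1.3560e-04
Then remove 1.484 M of X.
Step 3:
                   X          M          L          A
  Initial       5.21     0.6898   0.005974     0.3339
  Change    0.004436   0.006654  -0.002218  -0.002218
  Equil        5.214     0.6965   0.003756     0.3316
  solve Keq expr → x = -0.002218; check Q = 1.3560e-04

Direction: reverse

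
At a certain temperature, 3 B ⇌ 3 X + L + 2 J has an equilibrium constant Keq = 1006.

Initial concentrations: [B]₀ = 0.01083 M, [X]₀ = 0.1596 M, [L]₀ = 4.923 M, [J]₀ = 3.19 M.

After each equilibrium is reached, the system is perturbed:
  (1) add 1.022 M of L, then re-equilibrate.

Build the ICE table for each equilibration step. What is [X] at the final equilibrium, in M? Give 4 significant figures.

Q₀ = 1.6033e+05 vs Keq = 1006 ⇒ Q>K, reverse
Step 1:
                  B         X         L         J
  Initial   0.01083    0.1596     4.923      3.19
  Change    0.03482  -0.03482  -0.01161  -0.02321
  Equil     0.04565    0.1248     4.911     3.167
  solve Keq expr → x = -0.01161; check Q = 1006
Then add 1.022 M of L.
Step 2:
                  B         X         L         J
  Initial   0.04565    0.1248     5.933     3.167
  Change   0.002125 -0.002125 -7.0831e-04 -0.001417
  Equil     0.04777    0.1227     5.933     3.165
  solve Keq expr → x = -7.0831e-04; check Q = 1006

[X]_eq = 0.1227 M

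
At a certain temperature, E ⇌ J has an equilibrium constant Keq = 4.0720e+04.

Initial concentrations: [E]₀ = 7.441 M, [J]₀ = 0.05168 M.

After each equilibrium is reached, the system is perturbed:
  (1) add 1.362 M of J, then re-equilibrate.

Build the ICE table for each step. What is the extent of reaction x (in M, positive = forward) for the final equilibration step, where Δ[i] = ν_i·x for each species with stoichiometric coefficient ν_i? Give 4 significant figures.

x = -3.3447e-05 M

Q₀ = 0.006945 vs Keq = 4.0720e+04 ⇒ Q<K, forward
Step 1:
                    E           J
  init          7.441     0.05168
  Δ            -7.441       7.441
  eq       1.8400e-04       7.492
  solve Keq expr → x = 7.441; check Q = 4.0720e+04
Then add 1.362 M of J.
Step 2:
                    E           J
  init     1.8400e-04       8.854
  Δ        3.3447e-05 -3.3447e-05
  eq       2.1745e-04       8.854
  solve Keq expr → x = -3.3447e-05; check Q = 4.0720e+04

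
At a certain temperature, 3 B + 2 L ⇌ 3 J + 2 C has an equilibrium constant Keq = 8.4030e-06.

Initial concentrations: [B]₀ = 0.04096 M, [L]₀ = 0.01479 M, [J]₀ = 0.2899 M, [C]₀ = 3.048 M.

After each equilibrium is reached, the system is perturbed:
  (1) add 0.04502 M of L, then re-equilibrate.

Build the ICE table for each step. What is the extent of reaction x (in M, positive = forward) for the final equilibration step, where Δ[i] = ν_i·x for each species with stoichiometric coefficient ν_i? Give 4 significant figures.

Q₀ = 1.5058e+07 vs Keq = 8.4030e-06 ⇒ Q>K, reverse
Step 1:
                  B         L         J         C
  Initial   0.04096   0.01479    0.2899     3.048
  Change     0.2887    0.1925   -0.2887   -0.1925
  Equil      0.3297    0.2073  0.001166     2.856
  solve Keq expr → x = -0.09624; check Q = 8.4030e-06
Then add 0.04502 M of L.
Step 2:
                  B         L         J         C
  Initial    0.3297    0.2523  0.001166     2.856
  Change  -1.6223e-04 -1.0815e-04 1.6223e-04 1.0815e-04
  Equil      0.3295    0.2522  0.001329     2.856
  solve Keq expr → x = 5.4077e-05; check Q = 8.4030e-06

x = 5.4077e-05 M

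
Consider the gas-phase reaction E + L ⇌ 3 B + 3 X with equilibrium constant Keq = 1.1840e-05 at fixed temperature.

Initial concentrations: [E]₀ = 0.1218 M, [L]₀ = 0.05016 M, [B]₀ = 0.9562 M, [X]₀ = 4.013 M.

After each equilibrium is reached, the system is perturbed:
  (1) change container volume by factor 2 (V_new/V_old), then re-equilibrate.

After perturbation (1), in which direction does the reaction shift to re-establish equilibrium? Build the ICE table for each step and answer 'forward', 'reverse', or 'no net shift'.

Direction: forward

Q₀ = 9248 vs Keq = 1.1840e-05 ⇒ Q>K, reverse
Step 1:
                    E           L           B           X
  Initial      0.1218     0.05016      0.9562       4.013
  Change       0.3174      0.3174     -0.9521     -0.9521
  Equil        0.4392      0.3675    0.004054       3.061
  solve Keq expr → x = -0.3174; check Q = 1.1840e-05
Then change container volume by factor 2 (V_new/V_old).
Step 2:
                    E           L           B           X
  Initial      0.2196      0.1838    0.002027        1.53
  Change    -0.001018   -0.001018    0.003054    0.003054
  Equil        0.2186      0.1828    0.005081       1.533
  solve Keq expr → x = 0.001018; check Q = 1.1840e-05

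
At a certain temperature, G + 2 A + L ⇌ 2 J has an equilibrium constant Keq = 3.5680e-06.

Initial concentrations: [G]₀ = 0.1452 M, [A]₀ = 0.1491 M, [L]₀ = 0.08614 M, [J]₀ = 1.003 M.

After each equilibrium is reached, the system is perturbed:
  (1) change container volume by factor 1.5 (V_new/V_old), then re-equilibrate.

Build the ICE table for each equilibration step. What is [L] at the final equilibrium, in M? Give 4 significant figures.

[L]_eq = 0.3915 M

Q₀ = 3618 vs Keq = 3.5680e-06 ⇒ Q>K, reverse
Step 1:
                   G          A          L          J
  init        0.1452     0.1491    0.08614      1.003
  Δ           0.5008      1.002     0.5008     -1.002
  eq           0.646      1.151      0.587   0.001339
  solve Keq expr → x = -0.5008; check Q = 3.5680e-06
Then change container volume by factor 1.5 (V_new/V_old).
Step 2:
                   G          A          L          J
  init        0.4307     0.7672     0.3913 8.9236e-04
  Δ       1.4850e-04 2.9701e-04 1.4850e-04 -2.9701e-04
  eq          0.4308     0.7675     0.3915 5.9535e-04
  solve Keq expr → x = -1.4850e-04; check Q = 3.5680e-06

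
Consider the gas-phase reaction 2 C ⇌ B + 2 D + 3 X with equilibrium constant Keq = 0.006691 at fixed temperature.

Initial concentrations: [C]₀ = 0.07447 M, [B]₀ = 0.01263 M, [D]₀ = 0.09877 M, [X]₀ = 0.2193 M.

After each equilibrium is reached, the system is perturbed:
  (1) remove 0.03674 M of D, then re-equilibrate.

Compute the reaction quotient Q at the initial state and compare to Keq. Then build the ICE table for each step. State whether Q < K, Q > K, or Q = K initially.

Q₀ = 2.3432e-04 vs Keq = 0.006691 ⇒ Q<K, forward
Step 1:
                  C         B         D         X
  I         0.07447   0.01263   0.09877    0.2193
  C        -0.03462   0.01731   0.03462   0.05192
  E         0.03985   0.02994    0.1334    0.2712
  solve Keq expr → x = 0.01731; check Q = 0.006691
Then remove 0.03674 M of D.
Step 2:
                  C         B         D         X
  I         0.03985   0.02994   0.09665    0.2712
  C       -0.006038  0.003019  0.006038  0.009057
  E         0.03382   0.03296    0.1027    0.2803
  solve Keq expr → x = 0.003019; check Q = 0.006691

Q₀ = 2.3432e-04; Q < K (proceeds forward)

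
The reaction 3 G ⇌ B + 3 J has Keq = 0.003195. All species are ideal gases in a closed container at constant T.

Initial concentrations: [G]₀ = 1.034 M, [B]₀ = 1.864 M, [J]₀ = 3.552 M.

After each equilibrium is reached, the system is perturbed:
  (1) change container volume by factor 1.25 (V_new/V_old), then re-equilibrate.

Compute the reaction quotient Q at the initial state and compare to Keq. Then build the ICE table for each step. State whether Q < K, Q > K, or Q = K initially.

Q₀ = 75.56; Q > K (proceeds reverse)

Q₀ = 75.56 vs Keq = 0.003195 ⇒ Q>K, reverse
Step 1:
                    G           B           J
  init          1.034       1.864       3.552
  Δ             2.942     -0.9806      -2.942
  eq            3.976      0.8834      0.6103
  solve Keq expr → x = -0.9806; check Q = 0.003195
Then change container volume by factor 1.25 (V_new/V_old).
Step 2:
                    G           B           J
  init          3.181      0.7067      0.4882
  Δ          -0.03024     0.01008     0.03024
  eq             3.15      0.7168      0.5185
  solve Keq expr → x = 0.01008; check Q = 0.003195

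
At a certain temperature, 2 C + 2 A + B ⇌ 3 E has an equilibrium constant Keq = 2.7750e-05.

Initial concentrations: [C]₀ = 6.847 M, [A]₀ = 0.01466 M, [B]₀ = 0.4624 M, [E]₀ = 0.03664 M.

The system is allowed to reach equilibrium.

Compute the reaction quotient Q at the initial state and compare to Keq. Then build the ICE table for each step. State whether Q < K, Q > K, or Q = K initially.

Q₀ = 0.01056 vs Keq = 2.7750e-05 ⇒ Q>K, reverse
Step 1:
                   C          A          B          E
  I            6.847    0.01466     0.4624    0.03664
  C          0.01856    0.01856   0.009281   -0.02784
  E            6.866    0.03322     0.4717   0.008798
  solve Keq expr → x = -0.009281; check Q = 2.7750e-05

Q₀ = 0.01056; Q > K (proceeds reverse)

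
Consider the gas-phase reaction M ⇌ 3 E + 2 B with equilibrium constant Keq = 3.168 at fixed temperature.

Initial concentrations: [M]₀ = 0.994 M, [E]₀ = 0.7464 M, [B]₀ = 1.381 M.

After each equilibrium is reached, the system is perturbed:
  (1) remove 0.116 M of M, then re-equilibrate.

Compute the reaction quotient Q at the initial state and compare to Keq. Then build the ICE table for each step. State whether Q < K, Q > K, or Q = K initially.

Q₀ = 0.7978; Q < K (proceeds forward)

Q₀ = 0.7978 vs Keq = 3.168 ⇒ Q<K, forward
Step 1:
                    M           E           B
  init          0.994      0.7464       1.381
  Δ          -0.09909      0.2973      0.1982
  eq           0.8949       1.044       1.579
  solve Keq expr → x = 0.09909; check Q = 3.168
Then remove 0.116 M of M.
Step 2:
                    M           E           B
  init         0.7789       1.044       1.579
  Δ           0.01103    -0.03308    -0.02206
  eq           0.7899       1.011       1.557
  solve Keq expr → x = -0.01103; check Q = 3.168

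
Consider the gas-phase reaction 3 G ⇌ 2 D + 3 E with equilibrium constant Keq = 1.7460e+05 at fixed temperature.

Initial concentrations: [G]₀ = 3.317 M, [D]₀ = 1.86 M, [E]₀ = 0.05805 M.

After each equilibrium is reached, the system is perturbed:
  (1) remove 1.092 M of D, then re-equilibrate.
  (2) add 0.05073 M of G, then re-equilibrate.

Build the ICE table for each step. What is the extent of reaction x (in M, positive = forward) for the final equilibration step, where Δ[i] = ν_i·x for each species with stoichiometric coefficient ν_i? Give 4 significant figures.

x = 0.01603 M

Q₀ = 1.8544e-05 vs Keq = 1.7460e+05 ⇒ Q<K, forward
Step 1:
                  G         D         E
  Initial     3.317      1.86   0.05805
  Change     -3.172     2.115     3.172
  Equil       0.145     3.975      3.23
  solve Keq expr → x = 1.057; check Q = 1.7460e+05
Then remove 1.092 M of D.
Step 2:
                  G         D         E
  Initial     0.145     2.883      3.23
  Change   -0.02651   0.01767   0.02651
  Equil      0.1185       2.9     3.257
  solve Keq expr → x = 0.008837; check Q = 1.7460e+05
Then add 0.05073 M of G.
Step 3:
                  G         D         E
  Initial    0.1692       2.9     3.257
  Change    -0.0481   0.03206    0.0481
  Equil      0.1211     2.932     3.305
  solve Keq expr → x = 0.01603; check Q = 1.7460e+05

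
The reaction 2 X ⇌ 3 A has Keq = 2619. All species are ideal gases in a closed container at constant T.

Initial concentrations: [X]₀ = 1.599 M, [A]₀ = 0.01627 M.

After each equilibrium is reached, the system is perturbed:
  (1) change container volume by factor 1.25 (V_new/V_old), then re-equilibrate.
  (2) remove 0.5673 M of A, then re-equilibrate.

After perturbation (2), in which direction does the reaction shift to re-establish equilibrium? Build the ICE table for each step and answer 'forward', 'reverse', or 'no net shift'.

Direction: forward

Q₀ = 1.6845e-06 vs Keq = 2619 ⇒ Q<K, forward
Step 1:
                  X         A
  Initial     1.599   0.01627
  Change      -1.53     2.295
  Equil     0.06868     2.312
  solve Keq expr → x = 0.7652; check Q = 2619
Then change container volume by factor 1.25 (V_new/V_old).
Step 2:
                  X         A
  Initial   0.05495     1.849
  Change  -0.005473   0.00821
  Equil     0.04947     1.858
  solve Keq expr → x = 0.002737; check Q = 2619
Then remove 0.5673 M of A.
Step 3:
                  X         A
  Initial   0.04947      1.29
  Change   -0.01984   0.02975
  Equil     0.02964      1.32
  solve Keq expr → x = 0.009918; check Q = 2619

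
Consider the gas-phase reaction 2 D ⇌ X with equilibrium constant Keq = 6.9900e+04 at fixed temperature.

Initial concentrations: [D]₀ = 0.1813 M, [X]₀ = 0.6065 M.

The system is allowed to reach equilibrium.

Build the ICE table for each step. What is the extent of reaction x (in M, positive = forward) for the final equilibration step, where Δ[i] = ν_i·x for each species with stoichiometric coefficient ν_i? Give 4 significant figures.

Q₀ = 18.45 vs Keq = 6.9900e+04 ⇒ Q<K, forward
Step 1:
                  D         X
  Initial    0.1813    0.6065
  Change    -0.1781   0.08907
  Equil    0.003155    0.6956
  solve Keq expr → x = 0.08907; check Q = 6.9900e+04

x = 0.08907 M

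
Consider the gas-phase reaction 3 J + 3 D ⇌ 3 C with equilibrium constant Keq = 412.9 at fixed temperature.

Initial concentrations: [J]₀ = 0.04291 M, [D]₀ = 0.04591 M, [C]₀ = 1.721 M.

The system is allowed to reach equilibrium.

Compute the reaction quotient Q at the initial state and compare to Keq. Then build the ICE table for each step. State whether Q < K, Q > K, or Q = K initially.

Q₀ = 6.6672e+08 vs Keq = 412.9 ⇒ Q>K, reverse
Step 1:
                  J         D         C
  init      0.04291   0.04591     1.721
  Δ            0.38      0.38     -0.38
  eq         0.4229    0.4259     1.341
  solve Keq expr → x = -0.1267; check Q = 412.9

Q₀ = 6.6672e+08; Q > K (proceeds reverse)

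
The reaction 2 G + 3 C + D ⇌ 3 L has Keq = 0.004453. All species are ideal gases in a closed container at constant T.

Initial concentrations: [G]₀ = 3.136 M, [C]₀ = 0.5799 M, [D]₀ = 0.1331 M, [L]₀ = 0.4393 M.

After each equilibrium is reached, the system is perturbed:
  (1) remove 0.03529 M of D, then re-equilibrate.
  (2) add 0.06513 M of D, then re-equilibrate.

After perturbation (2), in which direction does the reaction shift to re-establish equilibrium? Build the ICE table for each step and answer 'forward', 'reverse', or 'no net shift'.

Q₀ = 0.3321 vs Keq = 0.004453 ⇒ Q>K, reverse
Step 1:
                  G         C         D         L
  I           3.136    0.5799    0.1331    0.4393
  C          0.1704    0.2556    0.0852   -0.2556
  E           3.306    0.8355    0.2183    0.1837
  solve Keq expr → x = -0.0852; check Q = 0.004453
Then remove 0.03529 M of D.
Step 2:
                  G         C         D         L
  I           3.306    0.8355     0.183    0.1837
  C         0.00523  0.007845  0.002615 -0.007845
  E           3.312    0.8434    0.1856    0.1758
  solve Keq expr → x = -0.002615; check Q = 0.004453
Then add 0.06513 M of D.
Step 3:
                  G         C         D         L
  I           3.312    0.8434    0.2508    0.1758
  C       -0.009216  -0.01382 -0.004608   0.01382
  E           3.302    0.8295    0.2461    0.1897
  solve Keq expr → x = 0.004608; check Q = 0.004453

Direction: forward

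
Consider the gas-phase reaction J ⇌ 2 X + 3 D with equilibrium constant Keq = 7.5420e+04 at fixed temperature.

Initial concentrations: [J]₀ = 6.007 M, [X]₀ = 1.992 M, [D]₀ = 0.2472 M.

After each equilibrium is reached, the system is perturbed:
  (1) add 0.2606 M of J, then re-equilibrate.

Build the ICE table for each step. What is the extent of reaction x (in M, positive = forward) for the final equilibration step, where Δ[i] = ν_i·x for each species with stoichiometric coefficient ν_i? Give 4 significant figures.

Q₀ = 0.009979 vs Keq = 7.5420e+04 ⇒ Q<K, forward
Step 1:
                    J           X           D
  init          6.007       1.992      0.2472
  Δ            -3.883       7.765       11.65
  eq            2.124       9.757       11.89
  solve Keq expr → x = 3.883; check Q = 7.5420e+04
Then add 0.2606 M of J.
Step 2:
                    J           X           D
  init          2.385       9.757       11.89
  Δ          -0.07312      0.1462      0.2194
  eq            2.312       9.903       12.11
  solve Keq expr → x = 0.07312; check Q = 7.5420e+04

x = 0.07312 M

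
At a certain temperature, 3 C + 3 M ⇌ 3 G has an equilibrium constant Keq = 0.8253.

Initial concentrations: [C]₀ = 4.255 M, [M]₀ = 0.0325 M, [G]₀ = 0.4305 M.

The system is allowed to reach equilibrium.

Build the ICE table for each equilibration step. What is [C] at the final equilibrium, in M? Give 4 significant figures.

[C]_eq = 4.314 M

Q₀ = 30.17 vs Keq = 0.8253 ⇒ Q>K, reverse
Step 1:
                  C         M         G
  Initial     4.255    0.0325    0.4305
  Change    0.05924   0.05924  -0.05924
  Equil       4.314   0.09174    0.3713
  solve Keq expr → x = -0.01975; check Q = 0.8253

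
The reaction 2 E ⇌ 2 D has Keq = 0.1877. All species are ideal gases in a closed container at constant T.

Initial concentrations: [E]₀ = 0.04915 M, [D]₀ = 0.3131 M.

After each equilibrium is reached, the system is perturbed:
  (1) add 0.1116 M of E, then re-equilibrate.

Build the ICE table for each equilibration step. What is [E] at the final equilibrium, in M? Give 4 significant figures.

Q₀ = 40.58 vs Keq = 0.1877 ⇒ Q>K, reverse
Step 1:
                  E         D
  Initial   0.04915    0.3131
  Change     0.2036   -0.2036
  Equil      0.2527    0.1095
  solve Keq expr → x = -0.1018; check Q = 0.1877
Then add 0.1116 M of E.
Step 2:
                  E         D
  Initial    0.3643    0.1095
  Change   -0.03373   0.03373
  Equil      0.3306    0.1432
  solve Keq expr → x = 0.01687; check Q = 0.1877

[E]_eq = 0.3306 M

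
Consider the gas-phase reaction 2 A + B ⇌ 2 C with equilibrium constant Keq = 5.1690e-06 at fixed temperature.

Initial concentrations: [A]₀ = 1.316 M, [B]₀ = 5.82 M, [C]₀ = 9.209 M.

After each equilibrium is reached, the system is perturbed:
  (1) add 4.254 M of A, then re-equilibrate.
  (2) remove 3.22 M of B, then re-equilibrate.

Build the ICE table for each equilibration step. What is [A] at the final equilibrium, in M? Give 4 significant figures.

Q₀ = 8.414 vs Keq = 5.1690e-06 ⇒ Q>K, reverse
Step 1:
                  A         B         C
  Initial     1.316      5.82     9.209
  Change      9.132     4.566    -9.132
  Equil       10.45     10.39   0.07656
  solve Keq expr → x = -4.566; check Q = 5.1690e-06
Then add 4.254 M of A.
Step 2:
                  A         B         C
  Initial      14.7     10.39   0.07656
  Change   -0.03086  -0.01543   0.03086
  Equil       14.67     10.37    0.1074
  solve Keq expr → x = 0.01543; check Q = 5.1690e-06
Then remove 3.22 M of B.
Step 3:
                  A         B         C
  Initial     14.67     7.151    0.1074
  Change    0.01806  0.009028  -0.01806
  Equil       14.69      7.16   0.08936
  solve Keq expr → x = -0.009028; check Q = 5.1690e-06

[A]_eq = 14.69 M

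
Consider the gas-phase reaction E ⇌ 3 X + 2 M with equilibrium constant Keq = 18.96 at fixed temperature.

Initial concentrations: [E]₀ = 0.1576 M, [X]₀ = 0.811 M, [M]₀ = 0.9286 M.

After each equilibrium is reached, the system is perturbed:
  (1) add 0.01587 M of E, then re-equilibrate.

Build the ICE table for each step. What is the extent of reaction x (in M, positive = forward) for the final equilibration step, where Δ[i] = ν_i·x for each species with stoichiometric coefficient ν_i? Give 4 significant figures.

Q₀ = 2.919 vs Keq = 18.96 ⇒ Q<K, forward
Step 1:
                   E          X          M
  init        0.1576      0.811     0.9286
  Δ         -0.08265      0.248     0.1653
  eq         0.07495      1.059      1.094
  solve Keq expr → x = 0.08265; check Q = 18.96
Then add 0.01587 M of E.
Step 2:
                   E          X          M
  init       0.09082      1.059      1.094
  Δ        -0.008149    0.02445     0.0163
  eq         0.08267      1.083       1.11
  solve Keq expr → x = 0.008149; check Q = 18.96

x = 0.008149 M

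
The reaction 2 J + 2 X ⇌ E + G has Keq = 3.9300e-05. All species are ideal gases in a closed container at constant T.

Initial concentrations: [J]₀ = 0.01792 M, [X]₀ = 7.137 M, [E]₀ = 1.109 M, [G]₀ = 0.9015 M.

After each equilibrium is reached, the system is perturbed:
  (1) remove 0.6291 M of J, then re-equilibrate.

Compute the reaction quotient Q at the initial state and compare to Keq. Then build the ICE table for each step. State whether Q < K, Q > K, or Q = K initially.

Q₀ = 61.12; Q > K (proceeds reverse)

Q₀ = 61.12 vs Keq = 3.9300e-05 ⇒ Q>K, reverse
Step 1:
                   J          X          E          G
  I          0.01792      7.137      1.109     0.9015
  C            1.727      1.727    -0.8633    -0.8633
  E            1.744      8.864     0.2457    0.03823
  solve Keq expr → x = -0.8633; check Q = 3.9300e-05
Then remove 0.6291 M of J.
Step 2:
                   J          X          E          G
  I            1.115      8.864     0.2457    0.03823
  C          0.03967    0.03967   -0.01984   -0.01984
  E            1.155      8.903     0.2259     0.0184
  solve Keq expr → x = -0.01984; check Q = 3.9300e-05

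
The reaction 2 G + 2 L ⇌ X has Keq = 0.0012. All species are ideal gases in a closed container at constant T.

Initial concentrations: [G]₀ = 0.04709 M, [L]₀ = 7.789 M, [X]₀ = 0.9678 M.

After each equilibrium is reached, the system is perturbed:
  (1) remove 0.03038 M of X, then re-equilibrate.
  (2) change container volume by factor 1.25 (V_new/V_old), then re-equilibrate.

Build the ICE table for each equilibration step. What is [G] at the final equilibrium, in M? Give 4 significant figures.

[G]_eq = 1.307 M

Q₀ = 7.194 vs Keq = 0.0012 ⇒ Q>K, reverse
Step 1:
                    G           L           X
  init        0.04709       7.789      0.9678
  Δ             1.465       1.465     -0.7327
  eq            1.512       9.254      0.2351
  solve Keq expr → x = -0.7327; check Q = 0.0012
Then remove 0.03038 M of X.
Step 2:
                    G           L           X
  init          1.512       9.254      0.2047
  Δ          -0.03551    -0.03551     0.01775
  eq            1.477       9.219      0.2225
  solve Keq expr → x = 0.01775; check Q = 0.0012
Then change container volume by factor 1.25 (V_new/V_old).
Step 3:
                    G           L           X
  init          1.182       7.375       0.178
  Δ            0.1253      0.1253    -0.06267
  eq            1.307         7.5      0.1153
  solve Keq expr → x = -0.06267; check Q = 0.0012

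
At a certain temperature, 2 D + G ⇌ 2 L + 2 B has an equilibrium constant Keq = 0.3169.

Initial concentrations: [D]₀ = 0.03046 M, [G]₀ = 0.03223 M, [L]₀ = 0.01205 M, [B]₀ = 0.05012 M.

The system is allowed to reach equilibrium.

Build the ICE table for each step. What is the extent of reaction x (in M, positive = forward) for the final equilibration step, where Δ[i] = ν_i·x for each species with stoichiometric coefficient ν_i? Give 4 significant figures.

x = 0.006488 M

Q₀ = 0.0122 vs Keq = 0.3169 ⇒ Q<K, forward
Step 1:
                   D          G          L          B
  I          0.03046    0.03223    0.01205    0.05012
  C         -0.01298  -0.006488    0.01298    0.01298
  E          0.01748    0.02574    0.02503     0.0631
  solve Keq expr → x = 0.006488; check Q = 0.3169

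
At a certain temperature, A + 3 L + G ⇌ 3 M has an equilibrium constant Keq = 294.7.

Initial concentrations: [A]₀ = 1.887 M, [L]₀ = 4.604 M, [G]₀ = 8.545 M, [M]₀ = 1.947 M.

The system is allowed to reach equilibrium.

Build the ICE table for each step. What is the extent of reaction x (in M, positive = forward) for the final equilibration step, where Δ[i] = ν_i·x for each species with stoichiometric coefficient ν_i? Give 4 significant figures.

Q₀ = 0.00469 vs Keq = 294.7 ⇒ Q<K, forward
Step 1:
                  A         L         G         M
  init        1.887     4.604     8.545     1.947
  Δ          -1.344    -4.033    -1.344     4.033
  eq         0.5425    0.5706     7.201      5.98
  solve Keq expr → x = 1.344; check Q = 294.7

x = 1.344 M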